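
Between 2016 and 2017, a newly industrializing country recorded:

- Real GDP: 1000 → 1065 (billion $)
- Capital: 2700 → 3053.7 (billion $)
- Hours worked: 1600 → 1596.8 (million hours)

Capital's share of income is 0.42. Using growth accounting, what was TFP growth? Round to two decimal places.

Real GDP growth = (1065 − 1000) / 1000 = 6.5%.
Capital growth = (3053.7 − 2700) / 2700 = 13.1%.
Hours worked growth = (1596.8 − 1600) / 1600 = -0.2%.
Labor's share = 1 − 0.42 = 0.58.
Capital: 0.42 × 13.1 = 5.502 pp.
Hours worked: 0.58 × (-0.2) = -0.116 pp.
TFP growth = 6.5 − 5.386 = 1.114%.

TFP growth was 1.11%.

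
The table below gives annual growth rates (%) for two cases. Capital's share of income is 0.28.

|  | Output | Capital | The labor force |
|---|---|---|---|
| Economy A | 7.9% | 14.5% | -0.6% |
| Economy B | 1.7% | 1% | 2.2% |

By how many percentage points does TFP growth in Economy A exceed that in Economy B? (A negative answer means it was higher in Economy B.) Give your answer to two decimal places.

4.44 percentage points

Labor's share = 1 − 0.28 = 0.72.
Economy A: TFP = 7.9 − 4.06 + 0.432 = 4.272%.
Economy B: TFP = 1.7 − 0.28 − 1.584 = -0.164%.
Difference = 4.272 − (-0.164) = 4.436 pp.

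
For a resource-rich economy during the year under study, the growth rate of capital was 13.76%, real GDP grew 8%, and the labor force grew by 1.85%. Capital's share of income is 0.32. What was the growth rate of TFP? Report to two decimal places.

TFP growth was 2.34%.

Labor's share = 1 − 0.32 = 0.68.
Capital: 0.32 × 13.76 = 4.4032 pp.
The labor force: 0.68 × 1.85 = 1.258 pp.
TFP growth = 8 − 5.6612 = 2.3388%.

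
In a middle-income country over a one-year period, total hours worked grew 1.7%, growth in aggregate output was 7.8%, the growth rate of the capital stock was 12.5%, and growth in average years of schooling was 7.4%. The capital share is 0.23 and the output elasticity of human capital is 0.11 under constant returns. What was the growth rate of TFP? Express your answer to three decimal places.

Labor's share = 1 − 0.23 − 0.11 = 0.66.
The capital stock: 0.23 × 12.5 = 2.875 pp.
Average years of schooling: 0.11 × 7.4 = 0.814 pp.
Total hours worked: 0.66 × 1.7 = 1.122 pp.
TFP growth = 7.8 − 4.811 = 2.989%.

TFP growth was 2.989%.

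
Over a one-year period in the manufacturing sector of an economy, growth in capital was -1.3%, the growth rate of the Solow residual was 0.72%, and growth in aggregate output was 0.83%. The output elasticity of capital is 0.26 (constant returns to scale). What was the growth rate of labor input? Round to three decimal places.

Labor's share = 1 − 0.26 = 0.74.
gY = gA + 0.26×(-1.3) + 0.74×g.
0.74×g = 0.83 − 0.72 + 0.338 = 0.448.
g = 0.448 / 0.74 = 0.60541%.

0.605%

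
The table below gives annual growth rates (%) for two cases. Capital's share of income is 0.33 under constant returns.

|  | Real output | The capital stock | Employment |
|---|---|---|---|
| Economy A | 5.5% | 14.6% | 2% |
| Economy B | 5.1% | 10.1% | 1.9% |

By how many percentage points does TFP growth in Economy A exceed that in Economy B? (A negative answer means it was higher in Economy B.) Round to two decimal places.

-1.15 percentage points

Labor's share = 1 − 0.33 = 0.67.
Economy A: TFP = 5.5 − 4.818 − 1.34 = -0.658%.
Economy B: TFP = 5.1 − 3.333 − 1.273 = 0.494%.
Difference = -0.658 − (0.494) = -1.152 pp.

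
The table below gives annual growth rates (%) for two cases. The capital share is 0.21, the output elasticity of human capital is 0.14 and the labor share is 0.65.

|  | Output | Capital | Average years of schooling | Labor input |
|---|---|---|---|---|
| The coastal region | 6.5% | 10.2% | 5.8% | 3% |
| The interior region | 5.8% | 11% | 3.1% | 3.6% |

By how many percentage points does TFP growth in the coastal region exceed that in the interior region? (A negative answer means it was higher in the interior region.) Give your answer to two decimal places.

0.88 percentage points

Labor's share = 1 − 0.21 − 0.14 = 0.65.
The coastal region: TFP = 6.5 − 2.142 − 0.812 − 1.95 = 1.596%.
The interior region: TFP = 5.8 − 2.31 − 0.434 − 2.34 = 0.716%.
Difference = 1.596 − (0.716) = 0.88 pp.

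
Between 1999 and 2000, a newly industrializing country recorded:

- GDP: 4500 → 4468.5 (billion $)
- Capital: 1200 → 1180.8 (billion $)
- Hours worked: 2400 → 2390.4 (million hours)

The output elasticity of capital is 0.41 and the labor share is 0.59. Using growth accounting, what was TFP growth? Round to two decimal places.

TFP growth was 0.19%.

GDP growth = (4468.5 − 4500) / 4500 = -0.7%.
Capital growth = (1180.8 − 1200) / 1200 = -1.6%.
Hours worked growth = (2390.4 − 2400) / 2400 = -0.4%.
Labor's share = 1 − 0.41 = 0.59.
Capital: 0.41 × (-1.6) = -0.656 pp.
Hours worked: 0.59 × (-0.4) = -0.236 pp.
TFP growth = -0.7 + 0.892 = 0.192%.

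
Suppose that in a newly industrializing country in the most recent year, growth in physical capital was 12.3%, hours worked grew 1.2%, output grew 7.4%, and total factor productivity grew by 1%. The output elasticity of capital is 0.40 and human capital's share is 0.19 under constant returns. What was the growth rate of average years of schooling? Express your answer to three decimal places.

Labor's share = 1 − 0.4 − 0.19 = 0.41.
gY = gA + 0.4×12.3 + 0.41×1.2 + 0.19×g.
0.19×g = 7.4 − 1 − 5.412 = 0.988.
g = 0.988 / 0.19 = 5.2%.

Average years of schooling grew 5.200%.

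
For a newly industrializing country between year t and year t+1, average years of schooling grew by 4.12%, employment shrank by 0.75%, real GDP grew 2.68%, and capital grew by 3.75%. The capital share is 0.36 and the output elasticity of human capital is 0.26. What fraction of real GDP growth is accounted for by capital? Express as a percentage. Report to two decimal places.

50.37%

Capital contributed 0.36 × 3.75 = 1.35 pp.
Share of growth = 1.35 / 2.68 × 100 = 50.3731%.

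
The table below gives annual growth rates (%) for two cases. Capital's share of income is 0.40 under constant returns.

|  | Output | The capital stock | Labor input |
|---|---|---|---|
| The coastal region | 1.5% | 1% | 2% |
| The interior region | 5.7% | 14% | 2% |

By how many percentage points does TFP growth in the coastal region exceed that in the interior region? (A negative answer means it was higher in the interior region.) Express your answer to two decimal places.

1.00 percentage points

Labor's share = 1 − 0.4 = 0.6.
The coastal region: TFP = 1.5 − 0.4 − 1.2 = -0.1%.
The interior region: TFP = 5.7 − 5.6 − 1.2 = -1.1%.
Difference = -0.1 − (-1.1) = 1 pp.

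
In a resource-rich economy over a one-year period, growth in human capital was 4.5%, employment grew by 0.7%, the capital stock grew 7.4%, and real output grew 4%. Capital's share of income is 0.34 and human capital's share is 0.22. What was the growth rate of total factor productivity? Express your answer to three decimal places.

Labor's share = 1 − 0.34 − 0.22 = 0.44.
The capital stock: 0.34 × 7.4 = 2.516 pp.
Human capital: 0.22 × 4.5 = 0.99 pp.
Employment: 0.44 × 0.7 = 0.308 pp.
TFP growth = 4 − 3.814 = 0.186%.

Total factor productivity grew 0.186%.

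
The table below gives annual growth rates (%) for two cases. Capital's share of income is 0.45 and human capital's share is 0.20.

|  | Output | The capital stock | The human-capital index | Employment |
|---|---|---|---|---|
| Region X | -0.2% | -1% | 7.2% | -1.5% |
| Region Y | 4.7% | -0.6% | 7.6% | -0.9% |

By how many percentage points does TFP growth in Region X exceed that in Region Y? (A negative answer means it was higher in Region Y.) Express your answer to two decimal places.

-4.43 percentage points

Labor's share = 1 − 0.45 − 0.2 = 0.35.
Region X: TFP = -0.2 + 0.45 − 1.44 + 0.525 = -0.665%.
Region Y: TFP = 4.7 + 0.27 − 1.52 + 0.315 = 3.765%.
Difference = -0.665 − (3.765) = -4.43 pp.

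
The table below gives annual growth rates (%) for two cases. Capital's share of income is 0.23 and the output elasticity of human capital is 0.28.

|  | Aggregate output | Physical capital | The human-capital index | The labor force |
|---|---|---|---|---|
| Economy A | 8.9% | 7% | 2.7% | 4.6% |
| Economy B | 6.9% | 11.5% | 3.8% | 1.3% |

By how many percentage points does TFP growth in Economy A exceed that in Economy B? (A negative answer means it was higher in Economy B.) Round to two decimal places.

Labor's share = 1 − 0.23 − 0.28 = 0.49.
Economy A: TFP = 8.9 − 1.61 − 0.756 − 2.254 = 4.28%.
Economy B: TFP = 6.9 − 2.645 − 1.064 − 0.637 = 2.554%.
Difference = 4.28 − (2.554) = 1.726 pp.

1.73 percentage points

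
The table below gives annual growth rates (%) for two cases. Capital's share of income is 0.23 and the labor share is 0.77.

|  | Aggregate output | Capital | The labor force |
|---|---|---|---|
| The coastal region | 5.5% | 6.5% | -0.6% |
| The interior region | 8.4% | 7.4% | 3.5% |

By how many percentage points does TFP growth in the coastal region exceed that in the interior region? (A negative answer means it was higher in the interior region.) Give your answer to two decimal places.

0.46 percentage points

Labor's share = 1 − 0.23 = 0.77.
The coastal region: TFP = 5.5 − 1.495 + 0.462 = 4.467%.
The interior region: TFP = 8.4 − 1.702 − 2.695 = 4.003%.
Difference = 4.467 − (4.003) = 0.464 pp.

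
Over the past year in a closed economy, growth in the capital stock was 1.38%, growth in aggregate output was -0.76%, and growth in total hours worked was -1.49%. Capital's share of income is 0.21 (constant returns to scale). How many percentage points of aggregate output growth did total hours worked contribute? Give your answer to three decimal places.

-1.177 percentage points

Labor's share = 1 − 0.21 = 0.79.
Contribution = share × growth = 0.79 × (-1.49) = -1.1771 pp.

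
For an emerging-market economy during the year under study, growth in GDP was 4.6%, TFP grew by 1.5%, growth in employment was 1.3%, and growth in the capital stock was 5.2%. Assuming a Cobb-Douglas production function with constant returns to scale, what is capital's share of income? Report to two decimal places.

gY = gA + α·gK + (1−α)·gL, so gY − gA − gL = α(gK − gL).
4.6 − 1.5 − 1.3 = α × (5.2 − 1.3).
1.8 = 3.9 α, so α = 0.4615.

α = 0.46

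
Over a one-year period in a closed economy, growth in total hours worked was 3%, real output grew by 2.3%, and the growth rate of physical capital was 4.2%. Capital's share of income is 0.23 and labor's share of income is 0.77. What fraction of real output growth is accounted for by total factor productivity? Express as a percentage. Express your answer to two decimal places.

Labor's share = 1 − 0.23 = 0.77.
Physical capital: 0.23 × 4.2 = 0.966 pp.
Total hours worked: 0.77 × 3 = 2.31 pp.
TFP growth = 2.3 − 3.276 = -0.976%.
TFP share of growth = -0.976 / 2.3 × 100 = -42.4348%.

-42.43%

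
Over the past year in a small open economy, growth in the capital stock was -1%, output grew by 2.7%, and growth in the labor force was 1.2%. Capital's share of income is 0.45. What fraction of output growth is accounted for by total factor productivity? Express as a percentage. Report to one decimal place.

92.2%

Labor's share = 1 − 0.45 = 0.55.
The capital stock: 0.45 × (-1) = -0.45 pp.
The labor force: 0.55 × 1.2 = 0.66 pp.
TFP growth = 2.7 − 0.21 = 2.49%.
TFP share of growth = 2.49 / 2.7 × 100 = 92.222%.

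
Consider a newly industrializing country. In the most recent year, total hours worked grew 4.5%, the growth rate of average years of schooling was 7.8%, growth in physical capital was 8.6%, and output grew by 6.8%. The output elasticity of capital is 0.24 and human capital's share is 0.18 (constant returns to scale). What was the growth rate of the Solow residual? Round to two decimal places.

Labor's share = 1 − 0.24 − 0.18 = 0.58.
Physical capital: 0.24 × 8.6 = 2.064 pp.
Average years of schooling: 0.18 × 7.8 = 1.404 pp.
Total hours worked: 0.58 × 4.5 = 2.61 pp.
TFP growth = 6.8 − 6.078 = 0.722%.

The Solow residual growth was 0.72%.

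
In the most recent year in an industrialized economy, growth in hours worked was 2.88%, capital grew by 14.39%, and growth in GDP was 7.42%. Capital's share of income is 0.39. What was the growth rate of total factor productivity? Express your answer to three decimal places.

Labor's share = 1 − 0.39 = 0.61.
Capital: 0.39 × 14.39 = 5.6121 pp.
Hours worked: 0.61 × 2.88 = 1.7568 pp.
TFP growth = 7.42 − 7.3689 = 0.0511%.

0.051%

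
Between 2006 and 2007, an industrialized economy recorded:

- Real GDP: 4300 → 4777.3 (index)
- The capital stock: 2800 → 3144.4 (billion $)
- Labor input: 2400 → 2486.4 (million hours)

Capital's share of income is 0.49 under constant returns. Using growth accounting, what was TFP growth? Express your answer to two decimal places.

Real GDP growth = (4777.3 − 4300) / 4300 = 11.1%.
The capital stock growth = (3144.4 − 2800) / 2800 = 12.3%.
Labor input growth = (2486.4 − 2400) / 2400 = 3.6%.
Labor's share = 1 − 0.49 = 0.51.
The capital stock: 0.49 × 12.3 = 6.027 pp.
Labor input: 0.51 × 3.6 = 1.836 pp.
TFP growth = 11.1 − 7.863 = 3.237%.

3.24%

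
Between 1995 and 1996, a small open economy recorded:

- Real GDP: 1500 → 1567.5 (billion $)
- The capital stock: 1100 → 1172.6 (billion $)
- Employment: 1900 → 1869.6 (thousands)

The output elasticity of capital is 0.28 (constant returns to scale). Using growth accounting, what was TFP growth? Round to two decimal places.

3.80%

Real GDP growth = (1567.5 − 1500) / 1500 = 4.5%.
The capital stock growth = (1172.6 − 1100) / 1100 = 6.6%.
Employment growth = (1869.6 − 1900) / 1900 = -1.6%.
Labor's share = 1 − 0.28 = 0.72.
The capital stock: 0.28 × 6.6 = 1.848 pp.
Employment: 0.72 × (-1.6) = -1.152 pp.
TFP growth = 4.5 − 0.696 = 3.804%.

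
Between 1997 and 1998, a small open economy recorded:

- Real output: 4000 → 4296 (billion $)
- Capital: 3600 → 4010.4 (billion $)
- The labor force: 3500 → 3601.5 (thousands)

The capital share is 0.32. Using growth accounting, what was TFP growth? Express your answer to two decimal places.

TFP growth was 1.78%.

Real output growth = (4296 − 4000) / 4000 = 7.4%.
Capital growth = (4010.4 − 3600) / 3600 = 11.4%.
The labor force growth = (3601.5 − 3500) / 3500 = 2.9%.
Labor's share = 1 − 0.32 = 0.68.
Capital: 0.32 × 11.4 = 3.648 pp.
The labor force: 0.68 × 2.9 = 1.972 pp.
TFP growth = 7.4 − 5.62 = 1.78%.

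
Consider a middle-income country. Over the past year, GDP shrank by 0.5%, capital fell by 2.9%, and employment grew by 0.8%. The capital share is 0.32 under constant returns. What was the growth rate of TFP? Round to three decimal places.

-0.116%

Labor's share = 1 − 0.32 = 0.68.
Capital: 0.32 × (-2.9) = -0.928 pp.
Employment: 0.68 × 0.8 = 0.544 pp.
TFP growth = -0.5 + 0.384 = -0.116%.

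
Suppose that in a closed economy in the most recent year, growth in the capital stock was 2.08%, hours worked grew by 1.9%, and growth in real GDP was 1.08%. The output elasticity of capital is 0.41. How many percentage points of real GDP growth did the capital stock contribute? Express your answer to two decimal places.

0.85 pp

Contribution = share × growth = 0.41 × 2.08 = 0.8528 pp.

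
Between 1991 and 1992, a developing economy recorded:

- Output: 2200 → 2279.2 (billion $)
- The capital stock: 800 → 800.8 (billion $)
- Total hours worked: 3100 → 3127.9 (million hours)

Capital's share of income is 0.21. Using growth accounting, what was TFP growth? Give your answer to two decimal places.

Output growth = (2279.2 − 2200) / 2200 = 3.6%.
The capital stock growth = (800.8 − 800) / 800 = 0.1%.
Total hours worked growth = (3127.9 − 3100) / 3100 = 0.9%.
Labor's share = 1 − 0.21 = 0.79.
The capital stock: 0.21 × 0.1 = 0.021 pp.
Total hours worked: 0.79 × 0.9 = 0.711 pp.
TFP growth = 3.6 − 0.732 = 2.868%.

TFP growth was 2.87%.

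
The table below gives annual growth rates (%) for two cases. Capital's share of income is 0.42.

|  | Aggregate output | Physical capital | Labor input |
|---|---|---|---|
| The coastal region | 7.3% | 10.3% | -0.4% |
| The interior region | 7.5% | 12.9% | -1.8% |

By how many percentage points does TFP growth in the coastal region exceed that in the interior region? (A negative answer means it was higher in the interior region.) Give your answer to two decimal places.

0.08 percentage points

Labor's share = 1 − 0.42 = 0.58.
The coastal region: TFP = 7.3 − 4.326 + 0.232 = 3.206%.
The interior region: TFP = 7.5 − 5.418 + 1.044 = 3.126%.
Difference = 3.206 − (3.126) = 0.08 pp.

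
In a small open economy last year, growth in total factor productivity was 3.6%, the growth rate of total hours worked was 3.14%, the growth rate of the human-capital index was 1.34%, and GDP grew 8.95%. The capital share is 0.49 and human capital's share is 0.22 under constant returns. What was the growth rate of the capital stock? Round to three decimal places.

8.458%

Labor's share = 1 − 0.49 − 0.22 = 0.29.
gY = gA + 0.22×1.34 + 0.29×3.14 + 0.49×g.
0.49×g = 8.95 − 3.6 − 1.2054 = 4.1446.
g = 4.1446 / 0.49 = 8.45837%.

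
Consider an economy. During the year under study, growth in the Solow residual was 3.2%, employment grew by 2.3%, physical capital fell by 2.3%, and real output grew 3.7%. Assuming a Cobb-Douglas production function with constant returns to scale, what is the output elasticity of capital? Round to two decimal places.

gY = gA + α·gK + (1−α)·gL, so gY − gA − gL = α(gK − gL).
3.7 − 3.2 − 2.3 = α × (-2.3 − 2.3).
-1.8 = -4.6 α, so α = 0.3913.

0.39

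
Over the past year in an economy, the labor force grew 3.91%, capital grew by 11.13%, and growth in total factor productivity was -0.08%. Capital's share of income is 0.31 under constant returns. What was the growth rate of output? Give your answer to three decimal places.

Labor's share = 1 − 0.31 = 0.69.
Capital: 0.31 × 11.13 = 3.4503 pp.
The labor force: 0.69 × 3.91 = 2.6979 pp.
Output growth = -0.08 + 6.1482 = 6.0682%.

6.068%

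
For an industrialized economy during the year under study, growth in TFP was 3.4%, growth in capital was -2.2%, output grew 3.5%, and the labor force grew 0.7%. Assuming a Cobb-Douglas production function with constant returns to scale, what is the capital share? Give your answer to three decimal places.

gY = gA + α·gK + (1−α)·gL, so gY − gA − gL = α(gK − gL).
3.5 − 3.4 − 0.7 = α × (-2.2 − 0.7).
-0.6 = -2.9 α, so α = 0.2069.

0.207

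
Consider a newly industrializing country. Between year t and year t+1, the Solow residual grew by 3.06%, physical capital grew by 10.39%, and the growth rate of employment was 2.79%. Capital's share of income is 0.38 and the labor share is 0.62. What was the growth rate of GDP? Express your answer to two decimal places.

8.74%

Labor's share = 1 − 0.38 = 0.62.
Physical capital: 0.38 × 10.39 = 3.9482 pp.
Employment: 0.62 × 2.79 = 1.7298 pp.
Output growth = 3.06 + 5.678 = 8.738%.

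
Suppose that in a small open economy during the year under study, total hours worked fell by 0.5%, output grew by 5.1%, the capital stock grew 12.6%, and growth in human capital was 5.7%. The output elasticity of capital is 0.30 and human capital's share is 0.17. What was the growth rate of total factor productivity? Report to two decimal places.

0.62%

Labor's share = 1 − 0.3 − 0.17 = 0.53.
The capital stock: 0.3 × 12.6 = 3.78 pp.
Human capital: 0.17 × 5.7 = 0.969 pp.
Total hours worked: 0.53 × (-0.5) = -0.265 pp.
TFP growth = 5.1 − 4.484 = 0.616%.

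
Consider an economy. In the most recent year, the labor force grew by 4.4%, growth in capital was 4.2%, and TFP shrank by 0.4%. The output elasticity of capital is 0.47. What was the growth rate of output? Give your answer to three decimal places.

Labor's share = 1 − 0.47 = 0.53.
Capital: 0.47 × 4.2 = 1.974 pp.
The labor force: 0.53 × 4.4 = 2.332 pp.
Output growth = -0.4 + 4.306 = 3.906%.

Output grew 3.906%.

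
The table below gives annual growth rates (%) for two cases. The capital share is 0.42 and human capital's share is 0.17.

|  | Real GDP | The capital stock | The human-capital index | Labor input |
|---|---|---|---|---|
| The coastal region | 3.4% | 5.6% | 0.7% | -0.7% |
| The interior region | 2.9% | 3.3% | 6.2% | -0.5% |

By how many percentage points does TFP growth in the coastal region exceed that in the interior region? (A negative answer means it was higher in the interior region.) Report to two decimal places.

Labor's share = 1 − 0.42 − 0.17 = 0.41.
The coastal region: TFP = 3.4 − 2.352 − 0.119 + 0.287 = 1.216%.
The interior region: TFP = 2.9 − 1.386 − 1.054 + 0.205 = 0.665%.
Difference = 1.216 − (0.665) = 0.551 pp.

0.55 percentage points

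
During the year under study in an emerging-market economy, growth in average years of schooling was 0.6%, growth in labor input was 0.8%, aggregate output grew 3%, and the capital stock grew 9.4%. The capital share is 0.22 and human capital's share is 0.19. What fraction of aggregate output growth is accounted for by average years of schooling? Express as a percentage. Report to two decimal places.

Average years of schooling contributed 0.19 × 0.6 = 0.114 pp.
Share of growth = 0.114 / 3 × 100 = 3.8%.

3.80%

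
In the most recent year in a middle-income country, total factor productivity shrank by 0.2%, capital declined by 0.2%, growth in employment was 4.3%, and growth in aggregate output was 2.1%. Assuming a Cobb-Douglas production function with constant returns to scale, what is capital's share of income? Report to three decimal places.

α = 0.444

gY = gA + α·gK + (1−α)·gL, so gY − gA − gL = α(gK − gL).
2.1 + 0.2 − 4.3 = α × (-0.2 − 4.3).
-2 = -4.5 α, so α = 0.44444.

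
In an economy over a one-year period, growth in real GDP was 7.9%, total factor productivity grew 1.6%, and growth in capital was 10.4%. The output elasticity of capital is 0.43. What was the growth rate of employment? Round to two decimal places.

3.21%

Labor's share = 1 − 0.43 = 0.57.
gY = gA + 0.43×10.4 + 0.57×g.
0.57×g = 7.9 − 1.6 − 4.472 = 1.828.
g = 1.828 / 0.57 = 3.207%.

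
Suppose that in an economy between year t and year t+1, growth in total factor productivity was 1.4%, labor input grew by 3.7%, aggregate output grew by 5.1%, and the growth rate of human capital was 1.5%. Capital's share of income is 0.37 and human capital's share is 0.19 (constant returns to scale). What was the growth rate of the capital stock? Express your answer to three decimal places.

4.830%

Labor's share = 1 − 0.37 − 0.19 = 0.44.
gY = gA + 0.19×1.5 + 0.44×3.7 + 0.37×g.
0.37×g = 5.1 − 1.4 − 1.913 = 1.787.
g = 1.787 / 0.37 = 4.82973%.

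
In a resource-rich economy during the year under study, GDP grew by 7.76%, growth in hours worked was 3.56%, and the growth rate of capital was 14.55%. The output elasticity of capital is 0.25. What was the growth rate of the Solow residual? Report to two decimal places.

The Solow residual growth was 1.45%.

Labor's share = 1 − 0.25 = 0.75.
Capital: 0.25 × 14.55 = 3.6375 pp.
Hours worked: 0.75 × 3.56 = 2.67 pp.
TFP growth = 7.76 − 6.3075 = 1.4525%.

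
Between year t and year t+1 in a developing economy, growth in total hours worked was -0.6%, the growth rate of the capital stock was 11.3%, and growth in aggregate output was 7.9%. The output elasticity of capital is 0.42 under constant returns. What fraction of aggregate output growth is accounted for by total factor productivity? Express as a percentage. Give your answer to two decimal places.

Labor's share = 1 − 0.42 = 0.58.
The capital stock: 0.42 × 11.3 = 4.746 pp.
Total hours worked: 0.58 × (-0.6) = -0.348 pp.
TFP growth = 7.9 − 4.398 = 3.502%.
TFP share of growth = 3.502 / 7.9 × 100 = 44.3291%.

44.33%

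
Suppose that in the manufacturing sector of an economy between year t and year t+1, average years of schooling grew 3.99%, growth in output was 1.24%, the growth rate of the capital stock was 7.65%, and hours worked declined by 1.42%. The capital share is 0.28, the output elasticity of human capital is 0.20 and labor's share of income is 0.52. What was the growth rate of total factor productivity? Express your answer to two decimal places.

-0.96%

Labor's share = 1 − 0.28 − 0.2 = 0.52.
The capital stock: 0.28 × 7.65 = 2.142 pp.
Average years of schooling: 0.2 × 3.99 = 0.798 pp.
Hours worked: 0.52 × (-1.42) = -0.7384 pp.
TFP growth = 1.24 − 2.2016 = -0.9616%.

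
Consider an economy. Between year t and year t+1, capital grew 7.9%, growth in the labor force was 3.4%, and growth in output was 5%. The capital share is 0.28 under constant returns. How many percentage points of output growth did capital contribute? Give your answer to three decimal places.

Contribution = share × growth = 0.28 × 7.9 = 2.212 pp.

2.212 pp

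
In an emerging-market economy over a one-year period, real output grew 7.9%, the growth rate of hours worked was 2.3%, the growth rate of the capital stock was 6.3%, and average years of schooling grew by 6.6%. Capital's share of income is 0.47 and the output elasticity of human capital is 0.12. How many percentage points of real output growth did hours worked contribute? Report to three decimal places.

Labor's share = 1 − 0.47 − 0.12 = 0.41.
Contribution = share × growth = 0.41 × 2.3 = 0.943 pp.

0.943 pp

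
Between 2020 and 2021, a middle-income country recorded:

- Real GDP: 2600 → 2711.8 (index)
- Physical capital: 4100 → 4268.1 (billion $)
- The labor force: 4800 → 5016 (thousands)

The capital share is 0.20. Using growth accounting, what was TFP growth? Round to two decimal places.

-0.12%

Real GDP growth = (2711.8 − 2600) / 2600 = 4.3%.
Physical capital growth = (4268.1 − 4100) / 4100 = 4.1%.
The labor force growth = (5016 − 4800) / 4800 = 4.5%.
Labor's share = 1 − 0.2 = 0.8.
Physical capital: 0.2 × 4.1 = 0.82 pp.
The labor force: 0.8 × 4.5 = 3.6 pp.
TFP growth = 4.3 − 4.42 = -0.12%.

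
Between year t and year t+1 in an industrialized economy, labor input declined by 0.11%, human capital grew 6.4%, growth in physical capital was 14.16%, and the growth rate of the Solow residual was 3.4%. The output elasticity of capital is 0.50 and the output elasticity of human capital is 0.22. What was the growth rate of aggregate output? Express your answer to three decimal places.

11.857%

Labor's share = 1 − 0.5 − 0.22 = 0.28.
Physical capital: 0.5 × 14.16 = 7.08 pp.
Human capital: 0.22 × 6.4 = 1.408 pp.
Labor input: 0.28 × (-0.11) = -0.0308 pp.
Output growth = 3.4 + 8.4572 = 11.8572%.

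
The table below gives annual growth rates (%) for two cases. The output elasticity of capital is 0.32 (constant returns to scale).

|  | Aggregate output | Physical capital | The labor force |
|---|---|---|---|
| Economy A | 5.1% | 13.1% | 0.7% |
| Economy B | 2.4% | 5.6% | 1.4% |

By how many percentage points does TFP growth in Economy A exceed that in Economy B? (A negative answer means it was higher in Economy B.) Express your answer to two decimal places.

Labor's share = 1 − 0.32 = 0.68.
Economy A: TFP = 5.1 − 4.192 − 0.476 = 0.432%.
Economy B: TFP = 2.4 − 1.792 − 0.952 = -0.344%.
Difference = 0.432 − (-0.344) = 0.776 pp.

0.78 percentage points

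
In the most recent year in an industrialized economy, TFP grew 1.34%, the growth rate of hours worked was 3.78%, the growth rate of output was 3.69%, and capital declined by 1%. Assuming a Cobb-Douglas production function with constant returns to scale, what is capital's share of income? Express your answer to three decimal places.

gY = gA + α·gK + (1−α)·gL, so gY − gA − gL = α(gK − gL).
3.69 − 1.34 − 3.78 = α × (-1 − 3.78).
-1.43 = -4.78 α, so α = 0.29916.

0.299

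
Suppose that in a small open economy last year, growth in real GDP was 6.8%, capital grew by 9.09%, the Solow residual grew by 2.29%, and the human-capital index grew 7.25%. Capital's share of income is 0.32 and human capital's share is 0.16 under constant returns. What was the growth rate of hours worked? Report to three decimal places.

0.848%

Labor's share = 1 − 0.32 − 0.16 = 0.52.
gY = gA + 0.32×9.09 + 0.16×7.25 + 0.52×g.
0.52×g = 6.8 − 2.29 − 4.0688 = 0.4412.
g = 0.4412 / 0.52 = 0.84846%.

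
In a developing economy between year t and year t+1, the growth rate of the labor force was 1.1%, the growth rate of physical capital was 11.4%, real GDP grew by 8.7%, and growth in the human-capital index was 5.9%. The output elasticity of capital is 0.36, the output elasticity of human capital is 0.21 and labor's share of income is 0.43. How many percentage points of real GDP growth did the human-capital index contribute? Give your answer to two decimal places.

1.24 percentage points

Contribution = share × growth = 0.21 × 5.9 = 1.239 pp.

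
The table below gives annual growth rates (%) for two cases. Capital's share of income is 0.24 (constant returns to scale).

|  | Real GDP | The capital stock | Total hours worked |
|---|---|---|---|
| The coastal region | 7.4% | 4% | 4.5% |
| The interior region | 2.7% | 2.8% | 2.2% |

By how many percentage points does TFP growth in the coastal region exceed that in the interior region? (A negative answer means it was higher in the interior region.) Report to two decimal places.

2.66 percentage points

Labor's share = 1 − 0.24 = 0.76.
The coastal region: TFP = 7.4 − 0.96 − 3.42 = 3.02%.
The interior region: TFP = 2.7 − 0.672 − 1.672 = 0.356%.
Difference = 3.02 − (0.356) = 2.664 pp.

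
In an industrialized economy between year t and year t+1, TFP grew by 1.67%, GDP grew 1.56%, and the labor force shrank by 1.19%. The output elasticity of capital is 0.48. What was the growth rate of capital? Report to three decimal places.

1.060%

Labor's share = 1 − 0.48 = 0.52.
gY = gA + 0.52×(-1.19) + 0.48×g.
0.48×g = 1.56 − 1.67 + 0.6188 = 0.5088.
g = 0.5088 / 0.48 = 1.06%.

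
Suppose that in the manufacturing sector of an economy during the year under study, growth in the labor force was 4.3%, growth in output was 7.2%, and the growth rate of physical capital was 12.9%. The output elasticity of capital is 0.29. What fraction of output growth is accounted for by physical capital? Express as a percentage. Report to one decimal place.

52.0%

Physical capital contributed 0.29 × 12.9 = 3.741 pp.
Share of growth = 3.741 / 7.2 × 100 = 51.958%.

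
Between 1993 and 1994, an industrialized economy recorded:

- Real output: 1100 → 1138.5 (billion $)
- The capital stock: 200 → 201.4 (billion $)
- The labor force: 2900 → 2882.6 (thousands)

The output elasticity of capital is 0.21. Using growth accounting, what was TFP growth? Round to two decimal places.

Real output growth = (1138.5 − 1100) / 1100 = 3.5%.
The capital stock growth = (201.4 − 200) / 200 = 0.7%.
The labor force growth = (2882.6 − 2900) / 2900 = -0.6%.
Labor's share = 1 − 0.21 = 0.79.
The capital stock: 0.21 × 0.7 = 0.147 pp.
The labor force: 0.79 × (-0.6) = -0.474 pp.
TFP growth = 3.5 + 0.327 = 3.827%.

TFP growth was 3.83%.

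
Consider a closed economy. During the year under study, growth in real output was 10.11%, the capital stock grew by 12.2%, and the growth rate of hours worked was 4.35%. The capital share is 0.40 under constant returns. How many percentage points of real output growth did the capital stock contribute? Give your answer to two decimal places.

Contribution = share × growth = 0.4 × 12.2 = 4.88 pp.

4.88 pp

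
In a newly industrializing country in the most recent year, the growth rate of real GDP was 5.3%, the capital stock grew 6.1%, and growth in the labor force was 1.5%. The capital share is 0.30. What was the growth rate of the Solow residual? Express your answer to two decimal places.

2.42%

Labor's share = 1 − 0.3 = 0.7.
The capital stock: 0.3 × 6.1 = 1.83 pp.
The labor force: 0.7 × 1.5 = 1.05 pp.
TFP growth = 5.3 − 2.88 = 2.42%.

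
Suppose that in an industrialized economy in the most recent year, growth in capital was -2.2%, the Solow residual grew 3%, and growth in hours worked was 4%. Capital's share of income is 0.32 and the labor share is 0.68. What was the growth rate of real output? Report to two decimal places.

Labor's share = 1 − 0.32 = 0.68.
Capital: 0.32 × (-2.2) = -0.704 pp.
Hours worked: 0.68 × 4 = 2.72 pp.
Output growth = 3 + 2.016 = 5.016%.

5.02%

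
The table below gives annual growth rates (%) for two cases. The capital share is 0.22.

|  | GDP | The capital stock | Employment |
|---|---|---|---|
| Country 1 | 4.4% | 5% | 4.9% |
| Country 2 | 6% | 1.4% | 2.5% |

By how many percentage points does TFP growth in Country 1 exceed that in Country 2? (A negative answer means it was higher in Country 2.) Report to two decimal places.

Labor's share = 1 − 0.22 = 0.78.
Country 1: TFP = 4.4 − 1.1 − 3.822 = -0.522%.
Country 2: TFP = 6 − 0.308 − 1.95 = 3.742%.
Difference = -0.522 − (3.742) = -4.264 pp.

-4.26 percentage points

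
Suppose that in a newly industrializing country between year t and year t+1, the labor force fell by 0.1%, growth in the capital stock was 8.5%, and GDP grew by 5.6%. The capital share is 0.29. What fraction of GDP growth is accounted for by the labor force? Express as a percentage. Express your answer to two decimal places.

The labor force accounted for -1.27% of growth.

Labor's share = 1 − 0.29 = 0.71.
The labor force contributed 0.71 × (-0.1) = -0.071 pp.
Share of growth = -0.071 / 5.6 × 100 = -1.2679%.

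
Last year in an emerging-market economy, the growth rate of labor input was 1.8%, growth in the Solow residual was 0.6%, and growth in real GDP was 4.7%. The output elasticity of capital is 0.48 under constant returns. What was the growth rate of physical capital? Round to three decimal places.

Labor's share = 1 − 0.48 = 0.52.
gY = gA + 0.52×1.8 + 0.48×g.
0.48×g = 4.7 − 0.6 − 0.936 = 3.164.
g = 3.164 / 0.48 = 6.59167%.

6.592%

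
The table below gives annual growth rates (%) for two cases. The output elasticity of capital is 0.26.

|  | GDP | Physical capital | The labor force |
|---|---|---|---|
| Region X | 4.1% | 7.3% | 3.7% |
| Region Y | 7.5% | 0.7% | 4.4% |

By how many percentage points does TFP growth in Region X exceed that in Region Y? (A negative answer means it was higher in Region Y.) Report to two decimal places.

Labor's share = 1 − 0.26 = 0.74.
Region X: TFP = 4.1 − 1.898 − 2.738 = -0.536%.
Region Y: TFP = 7.5 − 0.182 − 3.256 = 4.062%.
Difference = -0.536 − (4.062) = -4.598 pp.

-4.60 percentage points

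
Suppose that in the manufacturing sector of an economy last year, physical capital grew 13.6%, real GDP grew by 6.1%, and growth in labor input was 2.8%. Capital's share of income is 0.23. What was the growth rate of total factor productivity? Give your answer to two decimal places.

Total factor productivity grew 0.82%.

Labor's share = 1 − 0.23 = 0.77.
Physical capital: 0.23 × 13.6 = 3.128 pp.
Labor input: 0.77 × 2.8 = 2.156 pp.
TFP growth = 6.1 − 5.284 = 0.816%.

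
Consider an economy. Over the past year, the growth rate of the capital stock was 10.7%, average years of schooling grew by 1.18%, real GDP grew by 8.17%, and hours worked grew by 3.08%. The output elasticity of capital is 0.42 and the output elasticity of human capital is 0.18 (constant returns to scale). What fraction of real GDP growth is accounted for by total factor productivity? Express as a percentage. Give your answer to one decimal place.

Labor's share = 1 − 0.42 − 0.18 = 0.4.
The capital stock: 0.42 × 10.7 = 4.494 pp.
Average years of schooling: 0.18 × 1.18 = 0.2124 pp.
Hours worked: 0.4 × 3.08 = 1.232 pp.
TFP growth = 8.17 − 5.9384 = 2.2316%.
TFP share of growth = 2.2316 / 8.17 × 100 = 27.315%.

Total factor productivity accounted for 27.3% of growth.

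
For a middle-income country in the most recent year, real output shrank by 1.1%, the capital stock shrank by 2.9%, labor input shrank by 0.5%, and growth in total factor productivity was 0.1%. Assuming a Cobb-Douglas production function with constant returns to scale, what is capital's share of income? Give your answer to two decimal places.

α = 0.29

gY = gA + α·gK + (1−α)·gL, so gY − gA − gL = α(gK − gL).
-1.1 − 0.1 + 0.5 = α × (-2.9 − (-0.5)).
-0.7 = -2.4 α, so α = 0.2917.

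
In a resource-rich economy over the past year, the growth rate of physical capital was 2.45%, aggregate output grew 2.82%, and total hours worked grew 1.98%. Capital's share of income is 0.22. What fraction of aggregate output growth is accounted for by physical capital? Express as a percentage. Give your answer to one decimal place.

Physical capital contributed 0.22 × 2.45 = 0.539 pp.
Share of growth = 0.539 / 2.82 × 100 = 19.113%.

Physical capital accounted for 19.1% of growth.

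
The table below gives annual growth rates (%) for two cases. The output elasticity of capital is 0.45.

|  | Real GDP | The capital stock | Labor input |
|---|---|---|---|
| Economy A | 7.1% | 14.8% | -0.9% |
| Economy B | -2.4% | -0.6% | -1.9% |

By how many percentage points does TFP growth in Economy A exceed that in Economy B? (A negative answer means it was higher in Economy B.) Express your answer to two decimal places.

2.02 percentage points

Labor's share = 1 − 0.45 = 0.55.
Economy A: TFP = 7.1 − 6.66 + 0.495 = 0.935%.
Economy B: TFP = -2.4 + 0.27 + 1.045 = -1.085%.
Difference = 0.935 − (-1.085) = 2.02 pp.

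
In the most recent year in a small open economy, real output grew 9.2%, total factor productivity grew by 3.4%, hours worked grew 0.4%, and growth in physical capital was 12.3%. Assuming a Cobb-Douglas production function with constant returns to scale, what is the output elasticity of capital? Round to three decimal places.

0.454

gY = gA + α·gK + (1−α)·gL, so gY − gA − gL = α(gK − gL).
9.2 − 3.4 − 0.4 = α × (12.3 − 0.4).
5.4 = 11.9 α, so α = 0.45378.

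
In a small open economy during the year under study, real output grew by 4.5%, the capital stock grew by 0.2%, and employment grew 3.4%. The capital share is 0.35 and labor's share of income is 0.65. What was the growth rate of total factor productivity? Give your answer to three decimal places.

Labor's share = 1 − 0.35 = 0.65.
The capital stock: 0.35 × 0.2 = 0.07 pp.
Employment: 0.65 × 3.4 = 2.21 pp.
TFP growth = 4.5 − 2.28 = 2.22%.

Total factor productivity growth was 2.220%.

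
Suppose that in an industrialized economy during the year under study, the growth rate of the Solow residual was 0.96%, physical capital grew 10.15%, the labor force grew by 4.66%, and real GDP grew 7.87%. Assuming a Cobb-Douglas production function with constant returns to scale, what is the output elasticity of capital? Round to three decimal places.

gY = gA + α·gK + (1−α)·gL, so gY − gA − gL = α(gK − gL).
7.87 − 0.96 − 4.66 = α × (10.15 − 4.66).
2.25 = 5.49 α, so α = 0.40984.

α = 0.410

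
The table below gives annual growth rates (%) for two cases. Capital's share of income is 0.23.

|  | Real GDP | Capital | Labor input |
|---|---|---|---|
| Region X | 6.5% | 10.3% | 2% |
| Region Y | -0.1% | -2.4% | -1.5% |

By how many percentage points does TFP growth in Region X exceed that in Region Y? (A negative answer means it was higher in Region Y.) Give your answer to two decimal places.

0.98 percentage points

Labor's share = 1 − 0.23 = 0.77.
Region X: TFP = 6.5 − 2.369 − 1.54 = 2.591%.
Region Y: TFP = -0.1 + 0.552 + 1.155 = 1.607%.
Difference = 2.591 − (1.607) = 0.984 pp.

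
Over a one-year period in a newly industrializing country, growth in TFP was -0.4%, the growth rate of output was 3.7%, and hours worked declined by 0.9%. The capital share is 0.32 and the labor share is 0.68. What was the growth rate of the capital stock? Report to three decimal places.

14.725%

Labor's share = 1 − 0.32 = 0.68.
gY = gA + 0.68×(-0.9) + 0.32×g.
0.32×g = 3.7 + 0.4 + 0.612 = 4.712.
g = 4.712 / 0.32 = 14.725%.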